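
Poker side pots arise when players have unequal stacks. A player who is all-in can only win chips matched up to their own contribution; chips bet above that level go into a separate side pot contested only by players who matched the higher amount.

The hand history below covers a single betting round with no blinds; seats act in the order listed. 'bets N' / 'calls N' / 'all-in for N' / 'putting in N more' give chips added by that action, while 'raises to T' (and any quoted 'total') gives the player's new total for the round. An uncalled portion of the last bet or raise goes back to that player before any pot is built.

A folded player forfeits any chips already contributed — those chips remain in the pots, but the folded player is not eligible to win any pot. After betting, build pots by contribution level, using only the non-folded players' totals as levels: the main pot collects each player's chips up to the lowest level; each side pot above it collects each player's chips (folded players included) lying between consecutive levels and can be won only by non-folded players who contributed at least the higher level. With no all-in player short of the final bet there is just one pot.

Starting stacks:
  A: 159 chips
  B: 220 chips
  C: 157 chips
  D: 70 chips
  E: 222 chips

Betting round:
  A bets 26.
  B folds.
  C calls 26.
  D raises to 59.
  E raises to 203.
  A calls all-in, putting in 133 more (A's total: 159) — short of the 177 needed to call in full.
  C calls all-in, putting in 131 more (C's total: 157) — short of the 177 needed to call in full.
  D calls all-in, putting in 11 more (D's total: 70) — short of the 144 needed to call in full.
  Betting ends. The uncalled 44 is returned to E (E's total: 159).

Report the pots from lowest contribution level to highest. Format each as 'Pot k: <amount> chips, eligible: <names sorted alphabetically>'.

Contributions (after 44 returned to E): A=159, C=157, D=70, E=159
Folded: B
Pot levels (distinct totals of non-folded players): 70, 157, 159
Layer 1-70: 70 each from A, C, D, E = 70*4 = 280 chips; eligible A, C, D, E
Layer 71-157: 87 each from A, C, E = 87*3 = 261 chips; eligible A, C, E
Layer 158-159: 2 each from A, E = 2*2 = 4 chips; eligible A, E

Pot 1: 280 chips, eligible: A, C, D, E
Pot 2: 261 chips, eligible: A, C, E
Pot 3: 4 chips, eligible: A, E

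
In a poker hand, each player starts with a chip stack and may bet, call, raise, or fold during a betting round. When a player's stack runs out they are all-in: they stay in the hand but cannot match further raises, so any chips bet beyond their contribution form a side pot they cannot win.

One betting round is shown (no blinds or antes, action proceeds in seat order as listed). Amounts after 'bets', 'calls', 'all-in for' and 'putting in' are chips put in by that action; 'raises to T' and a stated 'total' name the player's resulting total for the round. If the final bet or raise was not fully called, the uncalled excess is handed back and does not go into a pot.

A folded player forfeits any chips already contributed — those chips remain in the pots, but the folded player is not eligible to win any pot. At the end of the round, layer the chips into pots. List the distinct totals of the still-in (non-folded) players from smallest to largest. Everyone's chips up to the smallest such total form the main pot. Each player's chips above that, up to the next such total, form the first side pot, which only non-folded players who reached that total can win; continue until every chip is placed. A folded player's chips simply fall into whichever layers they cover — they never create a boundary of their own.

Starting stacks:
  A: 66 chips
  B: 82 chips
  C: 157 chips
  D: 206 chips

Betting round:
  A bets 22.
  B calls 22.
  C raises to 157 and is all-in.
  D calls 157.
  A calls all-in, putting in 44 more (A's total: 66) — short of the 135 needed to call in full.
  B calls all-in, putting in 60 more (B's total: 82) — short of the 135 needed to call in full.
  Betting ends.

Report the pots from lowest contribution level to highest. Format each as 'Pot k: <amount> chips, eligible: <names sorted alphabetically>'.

Pot 1: 264 chips, eligible: A, B, C, D
Pot 2: 48 chips, eligible: B, C, D
Pot 3: 150 chips, eligible: C, D

Derivation:
Contributions: A=66, B=82, C=157, D=157
Pot levels (distinct totals of non-folded players): 66, 82, 157
Layer 1-66: 66 each from A, B, C, D = 66*4 = 264 chips; eligible A, B, C, D
Layer 67-82: 16 each from B, C, D = 16*3 = 48 chips; eligible B, C, D
Layer 83-157: 75 each from C, D = 75*2 = 150 chips; eligible C, D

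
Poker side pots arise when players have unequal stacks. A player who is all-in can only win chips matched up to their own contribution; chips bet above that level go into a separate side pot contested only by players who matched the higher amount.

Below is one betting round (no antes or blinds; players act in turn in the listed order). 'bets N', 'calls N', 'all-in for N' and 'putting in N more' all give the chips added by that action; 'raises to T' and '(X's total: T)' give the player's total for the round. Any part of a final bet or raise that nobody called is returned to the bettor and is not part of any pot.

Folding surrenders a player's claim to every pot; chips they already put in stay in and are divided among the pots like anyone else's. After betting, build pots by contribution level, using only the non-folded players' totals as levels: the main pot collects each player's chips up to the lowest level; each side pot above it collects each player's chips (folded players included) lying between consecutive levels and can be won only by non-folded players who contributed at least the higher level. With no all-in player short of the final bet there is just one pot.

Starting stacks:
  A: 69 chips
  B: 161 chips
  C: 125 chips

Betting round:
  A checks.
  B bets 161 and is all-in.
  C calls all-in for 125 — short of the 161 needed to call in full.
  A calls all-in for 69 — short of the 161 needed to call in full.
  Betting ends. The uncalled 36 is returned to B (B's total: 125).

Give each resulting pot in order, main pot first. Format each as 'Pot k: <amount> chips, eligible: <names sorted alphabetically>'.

Contributions (after 36 returned to B): A=69, B=125, C=125
Pot levels (distinct totals of non-folded players): 69, 125
Layer 1-69: 69 each from A, B, C = 69*3 = 207 chips; eligible A, B, C
Layer 70-125: 56 each from B, C = 56*2 = 112 chips; eligible B, C

Pot 1: 207 chips, eligible: A, B, C
Pot 2: 112 chips, eligible: B, C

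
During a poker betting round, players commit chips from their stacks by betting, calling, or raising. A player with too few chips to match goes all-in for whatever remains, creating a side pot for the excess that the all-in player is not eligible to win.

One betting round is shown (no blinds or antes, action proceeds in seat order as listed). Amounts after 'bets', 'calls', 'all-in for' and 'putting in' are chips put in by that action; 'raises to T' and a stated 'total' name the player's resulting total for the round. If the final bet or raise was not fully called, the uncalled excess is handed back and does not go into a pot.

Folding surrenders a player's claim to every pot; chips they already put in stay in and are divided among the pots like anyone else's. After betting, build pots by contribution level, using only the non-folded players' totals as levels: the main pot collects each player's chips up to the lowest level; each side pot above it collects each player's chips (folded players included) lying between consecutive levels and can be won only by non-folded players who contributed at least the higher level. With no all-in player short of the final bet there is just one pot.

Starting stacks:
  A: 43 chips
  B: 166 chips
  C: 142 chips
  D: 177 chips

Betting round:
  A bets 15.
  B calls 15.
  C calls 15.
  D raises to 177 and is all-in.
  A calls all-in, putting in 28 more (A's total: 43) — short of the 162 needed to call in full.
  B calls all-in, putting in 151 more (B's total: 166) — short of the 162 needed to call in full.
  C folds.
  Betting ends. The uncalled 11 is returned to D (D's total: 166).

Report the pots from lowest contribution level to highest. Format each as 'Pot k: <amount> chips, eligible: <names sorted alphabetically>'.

Pot 1: 144 chips, eligible: A, B, D
Pot 2: 246 chips, eligible: B, D

Derivation:
Contributions (after 11 returned to D): A=43, B=166, C=15, D=166
Folded: C
Pot levels (distinct totals of non-folded players): 43, 166
Layer 1-43: A 43 + B 43 + C 15 + D 43 = 144 chips; eligible A, B, D
Layer 44-166: 123 each from B, D = 123*2 = 246 chips; eligible B, D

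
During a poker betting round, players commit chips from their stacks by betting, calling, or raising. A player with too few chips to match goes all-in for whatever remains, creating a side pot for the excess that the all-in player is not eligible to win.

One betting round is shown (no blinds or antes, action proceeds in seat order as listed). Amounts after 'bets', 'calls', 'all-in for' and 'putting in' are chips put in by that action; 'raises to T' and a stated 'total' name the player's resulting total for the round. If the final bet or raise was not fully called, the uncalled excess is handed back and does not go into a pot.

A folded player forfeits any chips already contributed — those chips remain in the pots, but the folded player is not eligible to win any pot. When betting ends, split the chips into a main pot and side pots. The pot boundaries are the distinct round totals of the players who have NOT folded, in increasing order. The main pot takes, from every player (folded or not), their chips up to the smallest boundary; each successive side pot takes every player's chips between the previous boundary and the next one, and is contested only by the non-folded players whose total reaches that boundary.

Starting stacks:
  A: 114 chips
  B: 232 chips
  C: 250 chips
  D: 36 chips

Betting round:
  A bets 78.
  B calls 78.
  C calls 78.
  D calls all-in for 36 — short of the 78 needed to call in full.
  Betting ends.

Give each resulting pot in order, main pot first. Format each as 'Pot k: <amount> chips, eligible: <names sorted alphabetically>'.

Contributions: A=78, B=78, C=78, D=36
Pot levels (distinct totals of non-folded players): 36, 78
Layer 1-36: 36 each from A, B, C, D = 36*4 = 144 chips; eligible A, B, C, D
Layer 37-78: 42 each from A, B, C = 42*3 = 126 chips; eligible A, B, C

Pot 1: 144 chips, eligible: A, B, C, D
Pot 2: 126 chips, eligible: A, B, C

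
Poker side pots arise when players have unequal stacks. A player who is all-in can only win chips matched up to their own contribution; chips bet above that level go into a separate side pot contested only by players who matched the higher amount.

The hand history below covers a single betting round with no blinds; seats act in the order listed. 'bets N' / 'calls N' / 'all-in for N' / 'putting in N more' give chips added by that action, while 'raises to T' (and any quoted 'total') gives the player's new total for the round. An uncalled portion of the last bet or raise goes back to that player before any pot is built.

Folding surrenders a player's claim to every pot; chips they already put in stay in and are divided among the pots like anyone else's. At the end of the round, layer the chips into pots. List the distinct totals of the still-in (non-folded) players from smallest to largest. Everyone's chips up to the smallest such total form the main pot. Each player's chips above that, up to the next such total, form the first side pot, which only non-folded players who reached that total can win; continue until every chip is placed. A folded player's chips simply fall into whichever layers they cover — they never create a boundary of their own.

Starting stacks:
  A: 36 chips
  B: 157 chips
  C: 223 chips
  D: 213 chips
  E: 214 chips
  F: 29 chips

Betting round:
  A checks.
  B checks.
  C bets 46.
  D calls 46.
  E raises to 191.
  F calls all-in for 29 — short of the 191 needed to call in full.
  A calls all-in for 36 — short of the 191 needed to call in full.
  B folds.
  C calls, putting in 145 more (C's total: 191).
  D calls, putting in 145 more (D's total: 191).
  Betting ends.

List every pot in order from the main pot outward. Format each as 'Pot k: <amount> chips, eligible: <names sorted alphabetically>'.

Contributions: A=36, C=191, D=191, E=191, F=29
Folded: B
Pot levels (distinct totals of non-folded players): 29, 36, 191
Layer 1-29: 29 each from A, C, D, E, F = 29*5 = 145 chips; eligible A, C, D, E, F
Layer 30-36: 7 each from A, C, D, E = 7*4 = 28 chips; eligible A, C, D, E
Layer 37-191: 155 each from C, D, E = 155*3 = 465 chips; eligible C, D, E

Pot 1: 145 chips, eligible: A, C, D, E, F
Pot 2: 28 chips, eligible: A, C, D, E
Pot 3: 465 chips, eligible: C, D, E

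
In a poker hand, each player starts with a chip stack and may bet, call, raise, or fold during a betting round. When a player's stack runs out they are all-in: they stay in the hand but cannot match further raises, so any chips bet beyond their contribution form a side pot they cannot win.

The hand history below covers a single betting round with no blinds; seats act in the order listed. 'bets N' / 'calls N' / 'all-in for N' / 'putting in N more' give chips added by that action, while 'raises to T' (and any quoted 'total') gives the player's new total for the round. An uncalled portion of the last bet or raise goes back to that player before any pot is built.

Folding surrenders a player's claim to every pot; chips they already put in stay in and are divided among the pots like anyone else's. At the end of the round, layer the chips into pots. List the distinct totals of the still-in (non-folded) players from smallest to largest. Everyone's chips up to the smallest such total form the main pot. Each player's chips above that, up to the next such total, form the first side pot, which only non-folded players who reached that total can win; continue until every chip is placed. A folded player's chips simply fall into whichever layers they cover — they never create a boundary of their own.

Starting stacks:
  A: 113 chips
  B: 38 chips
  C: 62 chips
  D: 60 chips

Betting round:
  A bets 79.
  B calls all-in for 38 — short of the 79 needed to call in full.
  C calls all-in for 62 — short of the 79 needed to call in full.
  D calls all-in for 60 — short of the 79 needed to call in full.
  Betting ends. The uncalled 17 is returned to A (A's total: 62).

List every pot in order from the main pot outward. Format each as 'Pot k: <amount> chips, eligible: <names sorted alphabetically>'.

Contributions (after 17 returned to A): A=62, B=38, C=62, D=60
Pot levels (distinct totals of non-folded players): 38, 60, 62
Layer 1-38: 38 each from A, B, C, D = 38*4 = 152 chips; eligible A, B, C, D
Layer 39-60: 22 each from A, C, D = 22*3 = 66 chips; eligible A, C, D
Layer 61-62: 2 each from A, C = 2*2 = 4 chips; eligible A, C

Pot 1: 152 chips, eligible: A, B, C, D
Pot 2: 66 chips, eligible: A, C, D
Pot 3: 4 chips, eligible: A, C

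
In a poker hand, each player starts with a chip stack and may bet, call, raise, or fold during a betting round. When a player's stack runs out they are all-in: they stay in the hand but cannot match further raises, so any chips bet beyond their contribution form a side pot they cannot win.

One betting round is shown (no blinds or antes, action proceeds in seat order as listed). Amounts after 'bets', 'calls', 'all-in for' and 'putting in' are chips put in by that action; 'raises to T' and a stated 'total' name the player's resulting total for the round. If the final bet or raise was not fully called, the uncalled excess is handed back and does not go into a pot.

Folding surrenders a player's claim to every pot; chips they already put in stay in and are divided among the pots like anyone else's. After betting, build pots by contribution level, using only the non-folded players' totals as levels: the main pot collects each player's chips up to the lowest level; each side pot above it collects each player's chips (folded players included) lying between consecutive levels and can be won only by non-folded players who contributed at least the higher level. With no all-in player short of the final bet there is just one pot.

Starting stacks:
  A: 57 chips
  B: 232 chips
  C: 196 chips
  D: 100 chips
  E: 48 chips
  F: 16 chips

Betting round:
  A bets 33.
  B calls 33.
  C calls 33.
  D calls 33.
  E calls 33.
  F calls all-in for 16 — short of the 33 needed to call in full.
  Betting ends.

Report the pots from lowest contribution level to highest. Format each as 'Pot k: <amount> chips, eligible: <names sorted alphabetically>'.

Contributions: A=33, B=33, C=33, D=33, E=33, F=16
Pot levels (distinct totals of non-folded players): 16, 33
Layer 1-16: 16 each from A, B, C, D, E, F = 16*6 = 96 chips; eligible A, B, C, D, E, F
Layer 17-33: 17 each from A, B, C, D, E = 17*5 = 85 chips; eligible A, B, C, D, E

Pot 1: 96 chips, eligible: A, B, C, D, E, F
Pot 2: 85 chips, eligible: A, B, C, D, E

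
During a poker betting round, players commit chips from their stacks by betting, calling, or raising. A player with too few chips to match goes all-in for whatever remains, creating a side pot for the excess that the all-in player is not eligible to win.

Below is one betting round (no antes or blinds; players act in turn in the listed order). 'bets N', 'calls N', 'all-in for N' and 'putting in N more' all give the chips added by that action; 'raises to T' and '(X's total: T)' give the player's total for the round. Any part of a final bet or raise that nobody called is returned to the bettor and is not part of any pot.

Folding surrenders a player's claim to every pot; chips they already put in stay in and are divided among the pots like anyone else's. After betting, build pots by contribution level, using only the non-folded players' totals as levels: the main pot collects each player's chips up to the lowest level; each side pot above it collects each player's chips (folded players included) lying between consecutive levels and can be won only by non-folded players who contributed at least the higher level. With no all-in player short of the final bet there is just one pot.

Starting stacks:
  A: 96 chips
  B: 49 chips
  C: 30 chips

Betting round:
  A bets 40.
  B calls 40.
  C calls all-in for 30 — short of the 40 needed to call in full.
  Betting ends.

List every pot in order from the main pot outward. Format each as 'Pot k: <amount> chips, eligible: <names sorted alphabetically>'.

Pot 1: 90 chips, eligible: A, B, C
Pot 2: 20 chips, eligible: A, B

Derivation:
Contributions: A=40, B=40, C=30
Pot levels (distinct totals of non-folded players): 30, 40
Layer 1-30: 30 each from A, B, C = 30*3 = 90 chips; eligible A, B, C
Layer 31-40: 10 each from A, B = 10*2 = 20 chips; eligible A, B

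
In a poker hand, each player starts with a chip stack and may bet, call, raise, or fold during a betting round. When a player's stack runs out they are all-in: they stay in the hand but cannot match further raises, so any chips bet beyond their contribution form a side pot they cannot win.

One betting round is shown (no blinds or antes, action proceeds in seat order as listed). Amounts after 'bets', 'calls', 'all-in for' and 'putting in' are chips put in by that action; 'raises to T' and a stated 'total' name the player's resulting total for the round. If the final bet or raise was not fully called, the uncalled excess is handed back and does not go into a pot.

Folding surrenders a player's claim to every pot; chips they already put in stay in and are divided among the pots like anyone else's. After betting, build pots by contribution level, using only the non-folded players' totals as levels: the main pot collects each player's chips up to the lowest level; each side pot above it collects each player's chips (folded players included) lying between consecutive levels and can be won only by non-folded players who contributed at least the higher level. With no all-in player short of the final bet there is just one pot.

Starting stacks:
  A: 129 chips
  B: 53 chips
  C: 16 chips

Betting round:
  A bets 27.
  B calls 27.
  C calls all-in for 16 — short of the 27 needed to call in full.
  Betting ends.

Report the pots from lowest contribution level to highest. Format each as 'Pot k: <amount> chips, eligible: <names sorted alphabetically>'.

Pot 1: 48 chips, eligible: A, B, C
Pot 2: 22 chips, eligible: A, B

Derivation:
Contributions: A=27, B=27, C=16
Pot levels (distinct totals of non-folded players): 16, 27
Layer 1-16: 16 each from A, B, C = 16*3 = 48 chips; eligible A, B, C
Layer 17-27: 11 each from A, B = 11*2 = 22 chips; eligible A, B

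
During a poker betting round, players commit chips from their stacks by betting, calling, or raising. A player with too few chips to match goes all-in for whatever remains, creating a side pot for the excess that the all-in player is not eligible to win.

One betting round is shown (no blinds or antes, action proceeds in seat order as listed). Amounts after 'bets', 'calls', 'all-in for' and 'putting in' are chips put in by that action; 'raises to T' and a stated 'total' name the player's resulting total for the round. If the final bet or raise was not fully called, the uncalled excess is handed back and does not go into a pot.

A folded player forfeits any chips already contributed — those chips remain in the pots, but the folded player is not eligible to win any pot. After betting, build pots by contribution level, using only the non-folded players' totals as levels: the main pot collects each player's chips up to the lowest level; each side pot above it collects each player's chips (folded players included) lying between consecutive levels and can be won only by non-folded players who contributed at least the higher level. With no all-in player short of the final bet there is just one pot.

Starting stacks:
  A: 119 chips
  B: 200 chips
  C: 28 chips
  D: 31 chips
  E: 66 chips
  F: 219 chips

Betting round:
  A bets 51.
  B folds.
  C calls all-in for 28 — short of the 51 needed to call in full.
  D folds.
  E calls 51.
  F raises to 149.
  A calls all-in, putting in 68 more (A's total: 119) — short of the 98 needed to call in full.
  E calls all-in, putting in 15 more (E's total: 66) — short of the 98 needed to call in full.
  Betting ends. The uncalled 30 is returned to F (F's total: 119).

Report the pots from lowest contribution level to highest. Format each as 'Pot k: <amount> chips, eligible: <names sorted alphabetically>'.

Pot 1: 112 chips, eligible: A, C, E, F
Pot 2: 114 chips, eligible: A, E, F
Pot 3: 106 chips, eligible: A, F

Derivation:
Contributions (after 30 returned to F): A=119, C=28, E=66, F=119
Folded: B, D
Pot levels (distinct totals of non-folded players): 28, 66, 119
Layer 1-28: 28 each from A, C, E, F = 28*4 = 112 chips; eligible A, C, E, F
Layer 29-66: 38 each from A, E, F = 38*3 = 114 chips; eligible A, E, F
Layer 67-119: 53 each from A, F = 53*2 = 106 chips; eligible A, F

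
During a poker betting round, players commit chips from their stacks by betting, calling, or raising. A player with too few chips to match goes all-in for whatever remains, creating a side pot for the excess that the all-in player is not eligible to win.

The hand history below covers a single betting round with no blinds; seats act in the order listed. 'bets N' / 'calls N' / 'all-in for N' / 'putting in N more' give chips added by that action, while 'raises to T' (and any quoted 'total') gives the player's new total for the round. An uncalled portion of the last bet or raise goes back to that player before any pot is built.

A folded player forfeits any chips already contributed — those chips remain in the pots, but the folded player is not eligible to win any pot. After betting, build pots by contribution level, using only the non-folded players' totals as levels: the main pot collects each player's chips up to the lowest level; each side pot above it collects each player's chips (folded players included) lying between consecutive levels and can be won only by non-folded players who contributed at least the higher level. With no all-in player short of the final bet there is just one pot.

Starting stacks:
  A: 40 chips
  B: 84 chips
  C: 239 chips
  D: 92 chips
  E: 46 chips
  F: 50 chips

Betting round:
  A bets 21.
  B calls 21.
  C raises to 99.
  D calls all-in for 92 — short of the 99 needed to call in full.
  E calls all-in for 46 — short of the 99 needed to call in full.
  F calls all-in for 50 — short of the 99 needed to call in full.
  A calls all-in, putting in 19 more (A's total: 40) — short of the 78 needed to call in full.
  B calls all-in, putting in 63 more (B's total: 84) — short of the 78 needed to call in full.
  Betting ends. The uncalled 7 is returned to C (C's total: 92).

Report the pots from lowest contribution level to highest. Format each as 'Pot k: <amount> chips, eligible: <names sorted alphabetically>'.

Contributions (after 7 returned to C): A=40, B=84, C=92, D=92, E=46, F=50
Pot levels (distinct totals of non-folded players): 40, 46, 50, 84, 92
Layer 1-40: 40 each from A, B, C, D, E, F = 40*6 = 240 chips; eligible A, B, C, D, E, F
Layer 41-46: 6 each from B, C, D, E, F = 6*5 = 30 chips; eligible B, C, D, E, F
Layer 47-50: 4 each from B, C, D, F = 4*4 = 16 chips; eligible B, C, D, F
Layer 51-84: 34 each from B, C, D = 34*3 = 102 chips; eligible B, C, D
Layer 85-92: 8 each from C, D = 8*2 = 16 chips; eligible C, D

Pot 1: 240 chips, eligible: A, B, C, D, E, F
Pot 2: 30 chips, eligible: B, C, D, E, F
Pot 3: 16 chips, eligible: B, C, D, F
Pot 4: 102 chips, eligible: B, C, D
Pot 5: 16 chips, eligible: C, D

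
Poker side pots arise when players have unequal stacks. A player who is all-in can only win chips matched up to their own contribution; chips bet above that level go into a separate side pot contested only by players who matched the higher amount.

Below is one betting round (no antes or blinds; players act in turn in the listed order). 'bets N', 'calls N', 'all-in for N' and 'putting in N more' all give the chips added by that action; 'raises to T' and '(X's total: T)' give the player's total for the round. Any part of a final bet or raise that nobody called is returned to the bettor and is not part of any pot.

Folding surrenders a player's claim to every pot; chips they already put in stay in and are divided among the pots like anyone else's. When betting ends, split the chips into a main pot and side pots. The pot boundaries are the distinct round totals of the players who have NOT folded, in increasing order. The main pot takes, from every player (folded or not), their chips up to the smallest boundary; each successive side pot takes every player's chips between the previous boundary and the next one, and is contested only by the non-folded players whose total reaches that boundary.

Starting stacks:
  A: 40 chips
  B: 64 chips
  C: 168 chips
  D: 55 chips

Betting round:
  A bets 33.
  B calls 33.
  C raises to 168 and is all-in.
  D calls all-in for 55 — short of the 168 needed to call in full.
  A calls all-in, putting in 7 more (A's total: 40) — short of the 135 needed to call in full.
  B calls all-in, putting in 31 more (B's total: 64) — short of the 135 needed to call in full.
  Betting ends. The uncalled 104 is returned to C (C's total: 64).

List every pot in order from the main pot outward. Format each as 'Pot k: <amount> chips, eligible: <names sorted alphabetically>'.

Pot 1: 160 chips, eligible: A, B, C, D
Pot 2: 45 chips, eligible: B, C, D
Pot 3: 18 chips, eligible: B, C

Derivation:
Contributions (after 104 returned to C): A=40, B=64, C=64, D=55
Pot levels (distinct totals of non-folded players): 40, 55, 64
Layer 1-40: 40 each from A, B, C, D = 40*4 = 160 chips; eligible A, B, C, D
Layer 41-55: 15 each from B, C, D = 15*3 = 45 chips; eligible B, C, D
Layer 56-64: 9 each from B, C = 9*2 = 18 chips; eligible B, C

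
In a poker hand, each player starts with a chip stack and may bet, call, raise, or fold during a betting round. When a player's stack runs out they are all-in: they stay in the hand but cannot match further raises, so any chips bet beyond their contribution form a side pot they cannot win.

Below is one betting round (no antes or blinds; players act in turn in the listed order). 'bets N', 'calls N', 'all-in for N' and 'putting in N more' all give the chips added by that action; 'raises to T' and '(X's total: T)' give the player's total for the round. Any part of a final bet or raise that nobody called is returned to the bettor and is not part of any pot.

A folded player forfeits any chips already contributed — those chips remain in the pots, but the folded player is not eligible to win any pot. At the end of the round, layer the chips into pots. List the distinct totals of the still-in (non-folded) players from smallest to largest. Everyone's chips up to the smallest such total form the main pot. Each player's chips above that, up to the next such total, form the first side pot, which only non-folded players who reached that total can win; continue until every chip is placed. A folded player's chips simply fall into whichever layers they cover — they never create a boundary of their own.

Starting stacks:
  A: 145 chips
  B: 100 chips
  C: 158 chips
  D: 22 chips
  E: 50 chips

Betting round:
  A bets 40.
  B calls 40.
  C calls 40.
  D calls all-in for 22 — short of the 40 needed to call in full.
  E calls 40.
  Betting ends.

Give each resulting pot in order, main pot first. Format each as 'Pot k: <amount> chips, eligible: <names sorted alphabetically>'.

Contributions: A=40, B=40, C=40, D=22, E=40
Pot levels (distinct totals of non-folded players): 22, 40
Layer 1-22: 22 each from A, B, C, D, E = 22*5 = 110 chips; eligible A, B, C, D, E
Layer 23-40: 18 each from A, B, C, E = 18*4 = 72 chips; eligible A, B, C, E

Pot 1: 110 chips, eligible: A, B, C, D, E
Pot 2: 72 chips, eligible: A, B, C, E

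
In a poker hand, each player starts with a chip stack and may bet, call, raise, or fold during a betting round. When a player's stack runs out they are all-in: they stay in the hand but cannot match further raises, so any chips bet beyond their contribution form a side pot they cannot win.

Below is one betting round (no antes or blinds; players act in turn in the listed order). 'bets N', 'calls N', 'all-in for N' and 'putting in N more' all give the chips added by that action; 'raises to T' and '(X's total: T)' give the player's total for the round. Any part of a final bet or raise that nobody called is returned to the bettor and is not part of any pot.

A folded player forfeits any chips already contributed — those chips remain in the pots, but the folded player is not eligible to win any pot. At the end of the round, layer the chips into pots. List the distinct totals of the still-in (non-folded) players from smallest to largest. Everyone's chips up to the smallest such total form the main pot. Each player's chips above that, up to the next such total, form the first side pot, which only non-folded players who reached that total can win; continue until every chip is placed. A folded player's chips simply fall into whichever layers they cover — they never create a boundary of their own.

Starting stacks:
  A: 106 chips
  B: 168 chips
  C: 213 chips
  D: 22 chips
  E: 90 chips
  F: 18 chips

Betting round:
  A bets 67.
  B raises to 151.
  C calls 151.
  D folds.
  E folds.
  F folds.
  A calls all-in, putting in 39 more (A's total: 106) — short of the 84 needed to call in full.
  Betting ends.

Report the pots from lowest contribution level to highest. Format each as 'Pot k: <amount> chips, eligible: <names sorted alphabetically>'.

Pot 1: 318 chips, eligible: A, B, C
Pot 2: 90 chips, eligible: B, C

Derivation:
Contributions: A=106, B=151, C=151
Folded: D, E, F
Pot levels (distinct totals of non-folded players): 106, 151
Layer 1-106: 106 each from A, B, C = 106*3 = 318 chips; eligible A, B, C
Layer 107-151: 45 each from B, C = 45*2 = 90 chips; eligible B, C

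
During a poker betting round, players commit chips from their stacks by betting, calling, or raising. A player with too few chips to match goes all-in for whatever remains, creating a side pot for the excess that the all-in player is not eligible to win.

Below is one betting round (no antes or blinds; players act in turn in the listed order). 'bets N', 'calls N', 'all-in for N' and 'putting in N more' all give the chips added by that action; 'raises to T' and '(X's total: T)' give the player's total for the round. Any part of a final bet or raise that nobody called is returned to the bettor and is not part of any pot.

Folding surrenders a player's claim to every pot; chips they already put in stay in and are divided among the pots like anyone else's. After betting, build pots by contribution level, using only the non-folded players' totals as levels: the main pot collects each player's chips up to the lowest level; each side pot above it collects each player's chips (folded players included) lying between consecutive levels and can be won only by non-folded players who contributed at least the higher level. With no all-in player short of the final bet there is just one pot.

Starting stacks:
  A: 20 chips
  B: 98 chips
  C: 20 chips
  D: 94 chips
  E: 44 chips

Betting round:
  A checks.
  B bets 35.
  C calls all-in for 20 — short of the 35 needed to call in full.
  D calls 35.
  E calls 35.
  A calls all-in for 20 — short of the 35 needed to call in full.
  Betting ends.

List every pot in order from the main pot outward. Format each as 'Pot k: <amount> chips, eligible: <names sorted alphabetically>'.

Contributions: A=20, B=35, C=20, D=35, E=35
Pot levels (distinct totals of non-folded players): 20, 35
Layer 1-20: 20 each from A, B, C, D, E = 20*5 = 100 chips; eligible A, B, C, D, E
Layer 21-35: 15 each from B, D, E = 15*3 = 45 chips; eligible B, D, E

Pot 1: 100 chips, eligible: A, B, C, D, E
Pot 2: 45 chips, eligible: B, D, E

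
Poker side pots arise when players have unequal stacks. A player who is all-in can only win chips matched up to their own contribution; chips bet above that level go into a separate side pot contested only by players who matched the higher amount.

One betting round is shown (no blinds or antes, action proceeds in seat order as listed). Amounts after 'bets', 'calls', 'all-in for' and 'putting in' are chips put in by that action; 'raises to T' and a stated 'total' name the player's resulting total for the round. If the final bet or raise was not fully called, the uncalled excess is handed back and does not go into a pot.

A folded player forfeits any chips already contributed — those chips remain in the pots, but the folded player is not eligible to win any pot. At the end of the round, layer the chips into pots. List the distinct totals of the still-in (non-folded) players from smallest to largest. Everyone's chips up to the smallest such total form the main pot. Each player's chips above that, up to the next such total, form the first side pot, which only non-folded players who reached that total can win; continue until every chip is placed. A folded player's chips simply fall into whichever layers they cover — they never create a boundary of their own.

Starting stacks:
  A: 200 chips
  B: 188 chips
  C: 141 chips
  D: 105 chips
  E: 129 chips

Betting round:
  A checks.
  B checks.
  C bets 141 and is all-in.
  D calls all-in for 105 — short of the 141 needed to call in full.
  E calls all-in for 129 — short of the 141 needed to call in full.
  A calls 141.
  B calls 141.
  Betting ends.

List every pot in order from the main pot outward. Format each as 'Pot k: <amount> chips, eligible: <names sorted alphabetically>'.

Contributions: A=141, B=141, C=141, D=105, E=129
Pot levels (distinct totals of non-folded players): 105, 129, 141
Layer 1-105: 105 each from A, B, C, D, E = 105*5 = 525 chips; eligible A, B, C, D, E
Layer 106-129: 24 each from A, B, C, E = 24*4 = 96 chips; eligible A, B, C, E
Layer 130-141: 12 each from A, B, C = 12*3 = 36 chips; eligible A, B, C

Pot 1: 525 chips, eligible: A, B, C, D, E
Pot 2: 96 chips, eligible: A, B, C, E
Pot 3: 36 chips, eligible: A, B, C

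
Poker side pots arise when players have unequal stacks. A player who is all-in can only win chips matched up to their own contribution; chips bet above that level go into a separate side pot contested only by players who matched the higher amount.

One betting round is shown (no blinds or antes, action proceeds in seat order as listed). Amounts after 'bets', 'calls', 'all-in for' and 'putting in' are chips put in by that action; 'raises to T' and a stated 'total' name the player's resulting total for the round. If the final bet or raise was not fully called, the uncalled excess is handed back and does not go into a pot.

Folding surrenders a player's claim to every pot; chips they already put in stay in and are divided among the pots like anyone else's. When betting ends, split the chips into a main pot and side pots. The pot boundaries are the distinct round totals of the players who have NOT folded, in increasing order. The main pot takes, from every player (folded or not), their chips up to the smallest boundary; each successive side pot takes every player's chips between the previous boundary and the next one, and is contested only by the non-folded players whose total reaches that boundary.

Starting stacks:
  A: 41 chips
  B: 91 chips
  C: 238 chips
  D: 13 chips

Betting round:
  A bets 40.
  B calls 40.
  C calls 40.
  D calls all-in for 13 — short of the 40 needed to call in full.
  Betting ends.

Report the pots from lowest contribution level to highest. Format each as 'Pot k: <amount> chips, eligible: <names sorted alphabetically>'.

Pot 1: 52 chips, eligible: A, B, C, D
Pot 2: 81 chips, eligible: A, B, C

Derivation:
Contributions: A=40, B=40, C=40, D=13
Pot levels (distinct totals of non-folded players): 13, 40
Layer 1-13: 13 each from A, B, C, D = 13*4 = 52 chips; eligible A, B, C, D
Layer 14-40: 27 each from A, B, C = 27*3 = 81 chips; eligible A, B, C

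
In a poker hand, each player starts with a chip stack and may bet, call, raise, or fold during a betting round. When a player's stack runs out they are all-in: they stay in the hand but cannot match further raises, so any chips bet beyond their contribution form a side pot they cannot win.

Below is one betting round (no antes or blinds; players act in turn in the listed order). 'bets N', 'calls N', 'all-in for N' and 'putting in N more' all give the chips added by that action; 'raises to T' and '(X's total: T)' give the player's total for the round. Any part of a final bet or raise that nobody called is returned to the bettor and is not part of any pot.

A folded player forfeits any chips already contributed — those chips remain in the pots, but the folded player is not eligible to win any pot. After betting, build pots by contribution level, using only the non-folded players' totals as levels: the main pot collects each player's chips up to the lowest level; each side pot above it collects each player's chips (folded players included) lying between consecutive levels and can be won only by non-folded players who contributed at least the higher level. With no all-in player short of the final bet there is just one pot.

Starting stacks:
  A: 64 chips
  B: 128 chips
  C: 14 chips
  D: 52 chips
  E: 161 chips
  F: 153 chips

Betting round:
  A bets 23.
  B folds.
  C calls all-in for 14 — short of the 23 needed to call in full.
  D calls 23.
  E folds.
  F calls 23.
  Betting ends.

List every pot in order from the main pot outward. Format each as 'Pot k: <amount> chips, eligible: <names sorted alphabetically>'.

Pot 1: 56 chips, eligible: A, C, D, F
Pot 2: 27 chips, eligible: A, D, F

Derivation:
Contributions: A=23, C=14, D=23, F=23
Folded: B, E
Pot levels (distinct totals of non-folded players): 14, 23
Layer 1-14: 14 each from A, C, D, F = 14*4 = 56 chips; eligible A, C, D, F
Layer 15-23: 9 each from A, D, F = 9*3 = 27 chips; eligible A, D, F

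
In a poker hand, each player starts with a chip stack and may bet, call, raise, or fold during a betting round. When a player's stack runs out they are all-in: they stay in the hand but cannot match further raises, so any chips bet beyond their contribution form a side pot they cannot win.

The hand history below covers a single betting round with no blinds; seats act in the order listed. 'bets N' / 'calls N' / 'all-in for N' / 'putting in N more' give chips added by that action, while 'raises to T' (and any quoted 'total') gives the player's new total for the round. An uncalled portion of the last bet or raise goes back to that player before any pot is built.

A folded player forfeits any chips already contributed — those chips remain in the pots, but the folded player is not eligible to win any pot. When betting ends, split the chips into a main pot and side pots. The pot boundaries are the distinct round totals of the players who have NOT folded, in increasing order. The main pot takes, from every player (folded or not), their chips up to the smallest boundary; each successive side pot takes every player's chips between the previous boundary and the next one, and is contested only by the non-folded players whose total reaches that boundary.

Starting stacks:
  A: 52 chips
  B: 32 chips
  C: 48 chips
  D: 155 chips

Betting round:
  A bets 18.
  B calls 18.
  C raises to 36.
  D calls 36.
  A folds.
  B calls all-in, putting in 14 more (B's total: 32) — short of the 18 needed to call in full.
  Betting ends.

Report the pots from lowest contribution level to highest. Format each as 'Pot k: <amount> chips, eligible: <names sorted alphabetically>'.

Contributions: A=18, B=32, C=36, D=36
Folded: A
Pot levels (distinct totals of non-folded players): 32, 36
Layer 1-32: A 18 + B 32 + C 32 + D 32 = 114 chips; eligible B, C, D
Layer 33-36: 4 each from C, D = 4*2 = 8 chips; eligible C, D

Pot 1: 114 chips, eligible: B, C, D
Pot 2: 8 chips, eligible: C, D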